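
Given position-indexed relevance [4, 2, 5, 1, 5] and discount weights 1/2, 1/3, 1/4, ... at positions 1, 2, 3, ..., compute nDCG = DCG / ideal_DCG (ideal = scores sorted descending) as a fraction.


Position discount weights w_i = 1/(i+1) for i=1..5:
Weights = [1/2, 1/3, 1/4, 1/5, 1/6]
Actual relevance: [4, 2, 5, 1, 5]
DCG = 4/2 + 2/3 + 5/4 + 1/5 + 5/6 = 99/20
Ideal relevance (sorted desc): [5, 5, 4, 2, 1]
Ideal DCG = 5/2 + 5/3 + 4/4 + 2/5 + 1/6 = 86/15
nDCG = DCG / ideal_DCG = 99/20 / 86/15 = 297/344

297/344


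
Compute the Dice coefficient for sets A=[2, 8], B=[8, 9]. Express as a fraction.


A intersect B = [8]
|A intersect B| = 1
|A| = 2, |B| = 2
Dice = 2*1 / (2+2)
= 2 / 4 = 1/2

1/2


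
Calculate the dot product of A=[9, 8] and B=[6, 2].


Dot product = sum of element-wise products
A[0]*B[0] = 9*6 = 54
A[1]*B[1] = 8*2 = 16
Sum = 54 + 16 = 70

70


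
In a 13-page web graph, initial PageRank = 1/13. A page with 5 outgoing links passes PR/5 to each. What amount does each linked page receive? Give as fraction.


Initial PR = 1/13 = 1/13
Outlinks = 5
Contribution per link = PR / outlinks
= 1/13 / 5
= 1/65

1/65


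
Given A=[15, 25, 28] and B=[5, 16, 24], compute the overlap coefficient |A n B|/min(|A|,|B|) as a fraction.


A intersect B = []
|A intersect B| = 0
min(|A|, |B|) = min(3, 3) = 3
Overlap = 0 / 3 = 0

0


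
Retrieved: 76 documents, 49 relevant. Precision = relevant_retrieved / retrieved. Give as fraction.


Precision = relevant_retrieved / total_retrieved
= 49 / 76
= 49 / (49 + 27)
= 49/76

49/76


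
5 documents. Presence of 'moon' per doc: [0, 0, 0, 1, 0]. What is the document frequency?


Checking each document for 'moon':
Doc 1: absent
Doc 2: absent
Doc 3: absent
Doc 4: present
Doc 5: absent
df = sum of presences = 0 + 0 + 0 + 1 + 0 = 1

1


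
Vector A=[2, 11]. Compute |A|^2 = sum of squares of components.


|A|^2 = sum of squared components
A[0]^2 = 2^2 = 4
A[1]^2 = 11^2 = 121
Sum = 4 + 121 = 125

125


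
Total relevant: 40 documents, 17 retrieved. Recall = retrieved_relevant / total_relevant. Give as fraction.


Recall = retrieved_relevant / total_relevant
= 17 / 40
= 17 / (17 + 23)
= 17/40

17/40


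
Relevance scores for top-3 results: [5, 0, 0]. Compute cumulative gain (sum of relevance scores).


Cumulative Gain = sum of relevance scores
Position 1: rel=5, running sum=5
Position 2: rel=0, running sum=5
Position 3: rel=0, running sum=5
CG = 5

5


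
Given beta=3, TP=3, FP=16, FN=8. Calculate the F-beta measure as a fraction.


P = TP/(TP+FP) = 3/19 = 3/19
R = TP/(TP+FN) = 3/11 = 3/11
beta^2 = 3^2 = 9
(1 + beta^2) = 10
Numerator = (1+beta^2)*P*R = 90/209
Denominator = beta^2*P + R = 27/19 + 3/11 = 354/209
F_beta = 15/59

15/59


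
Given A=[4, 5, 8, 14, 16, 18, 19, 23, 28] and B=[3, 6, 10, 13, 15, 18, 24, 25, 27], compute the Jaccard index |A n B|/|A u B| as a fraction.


A intersect B = [18]
|A intersect B| = 1
A union B = [3, 4, 5, 6, 8, 10, 13, 14, 15, 16, 18, 19, 23, 24, 25, 27, 28]
|A union B| = 17
Jaccard = 1/17 = 1/17

1/17


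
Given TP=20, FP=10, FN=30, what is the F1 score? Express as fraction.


F1 = 2 * P * R / (P + R)
P = TP/(TP+FP) = 20/30 = 2/3
R = TP/(TP+FN) = 20/50 = 2/5
2 * P * R = 2 * 2/3 * 2/5 = 8/15
P + R = 2/3 + 2/5 = 16/15
F1 = 8/15 / 16/15 = 1/2

1/2


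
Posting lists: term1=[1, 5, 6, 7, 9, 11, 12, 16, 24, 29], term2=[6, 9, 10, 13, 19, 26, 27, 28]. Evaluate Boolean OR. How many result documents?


Boolean OR: find union of posting lists
term1 docs: [1, 5, 6, 7, 9, 11, 12, 16, 24, 29]
term2 docs: [6, 9, 10, 13, 19, 26, 27, 28]
Union: [1, 5, 6, 7, 9, 10, 11, 12, 13, 16, 19, 24, 26, 27, 28, 29]
|union| = 16

16


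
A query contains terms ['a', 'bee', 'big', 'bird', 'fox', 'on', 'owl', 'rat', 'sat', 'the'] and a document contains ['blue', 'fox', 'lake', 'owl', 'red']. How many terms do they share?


Query terms: ['a', 'bee', 'big', 'bird', 'fox', 'on', 'owl', 'rat', 'sat', 'the']
Document terms: ['blue', 'fox', 'lake', 'owl', 'red']
Common terms: ['fox', 'owl']
Overlap count = 2

2


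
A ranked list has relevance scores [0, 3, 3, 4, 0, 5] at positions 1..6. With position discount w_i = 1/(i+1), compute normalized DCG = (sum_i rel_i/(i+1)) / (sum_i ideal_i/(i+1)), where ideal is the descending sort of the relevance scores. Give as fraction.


Position discount weights w_i = 1/(i+1) for i=1..6:
Weights = [1/2, 1/3, 1/4, 1/5, 1/6, 1/7]
Actual relevance: [0, 3, 3, 4, 0, 5]
DCG = 0/2 + 3/3 + 3/4 + 4/5 + 0/6 + 5/7 = 457/140
Ideal relevance (sorted desc): [5, 4, 3, 3, 0, 0]
Ideal DCG = 5/2 + 4/3 + 3/4 + 3/5 + 0/6 + 0/7 = 311/60
nDCG = DCG / ideal_DCG = 457/140 / 311/60 = 1371/2177

1371/2177


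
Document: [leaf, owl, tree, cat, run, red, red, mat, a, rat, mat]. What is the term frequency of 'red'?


Document has 11 words
Scanning for 'red':
Found at positions: [5, 6]
Count = 2

2


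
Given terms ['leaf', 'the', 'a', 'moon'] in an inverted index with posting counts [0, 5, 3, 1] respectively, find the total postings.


Summing posting list sizes:
'leaf': 0 postings
'the': 5 postings
'a': 3 postings
'moon': 1 postings
Total = 0 + 5 + 3 + 1 = 9

9


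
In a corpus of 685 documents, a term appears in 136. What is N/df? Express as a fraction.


IDF ratio = N / df
= 685 / 136
= 685/136

685/136


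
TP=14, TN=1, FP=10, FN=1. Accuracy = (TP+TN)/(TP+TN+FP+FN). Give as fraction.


Accuracy = (TP + TN) / (TP + TN + FP + FN)
TP + TN = 14 + 1 = 15
Total = 14 + 1 + 10 + 1 = 26
Accuracy = 15 / 26 = 15/26

15/26


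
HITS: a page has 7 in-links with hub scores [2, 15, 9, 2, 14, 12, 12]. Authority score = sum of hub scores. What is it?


Authority = sum of hub scores of in-linkers
In-link 1: hub score = 2
In-link 2: hub score = 15
In-link 3: hub score = 9
In-link 4: hub score = 2
In-link 5: hub score = 14
In-link 6: hub score = 12
In-link 7: hub score = 12
Authority = 2 + 15 + 9 + 2 + 14 + 12 + 12 = 66

66


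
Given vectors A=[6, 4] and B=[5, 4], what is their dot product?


Dot product = sum of element-wise products
A[0]*B[0] = 6*5 = 30
A[1]*B[1] = 4*4 = 16
Sum = 30 + 16 = 46

46


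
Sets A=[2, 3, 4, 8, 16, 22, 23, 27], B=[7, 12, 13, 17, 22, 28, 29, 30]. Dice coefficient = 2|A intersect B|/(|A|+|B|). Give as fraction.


A intersect B = [22]
|A intersect B| = 1
|A| = 8, |B| = 8
Dice = 2*1 / (8+8)
= 2 / 16 = 1/8

1/8


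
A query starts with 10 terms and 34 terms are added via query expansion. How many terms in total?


Original terms: 10
Expansion terms: 34
Total = 10 + 34 = 44

44


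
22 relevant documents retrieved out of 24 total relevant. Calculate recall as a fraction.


Recall = retrieved_relevant / total_relevant
= 22 / 24
= 22 / (22 + 2)
= 11/12

11/12


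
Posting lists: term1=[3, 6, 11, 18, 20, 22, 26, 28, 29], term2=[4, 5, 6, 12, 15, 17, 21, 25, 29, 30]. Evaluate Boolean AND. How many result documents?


Boolean AND: find intersection of posting lists
term1 docs: [3, 6, 11, 18, 20, 22, 26, 28, 29]
term2 docs: [4, 5, 6, 12, 15, 17, 21, 25, 29, 30]
Intersection: [6, 29]
|intersection| = 2

2


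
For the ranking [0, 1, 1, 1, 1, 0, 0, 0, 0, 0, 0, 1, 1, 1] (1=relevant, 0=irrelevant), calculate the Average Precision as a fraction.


Computing P@k for each relevant position:
Position 1: not relevant
Position 2: relevant, P@2 = 1/2 = 1/2
Position 3: relevant, P@3 = 2/3 = 2/3
Position 4: relevant, P@4 = 3/4 = 3/4
Position 5: relevant, P@5 = 4/5 = 4/5
Position 6: not relevant
Position 7: not relevant
Position 8: not relevant
Position 9: not relevant
Position 10: not relevant
Position 11: not relevant
Position 12: relevant, P@12 = 5/12 = 5/12
Position 13: relevant, P@13 = 6/13 = 6/13
Position 14: relevant, P@14 = 7/14 = 1/2
Sum of P@k = 1/2 + 2/3 + 3/4 + 4/5 + 5/12 + 6/13 + 1/2 = 1597/390
AP = 1597/390 / 7 = 1597/2730

1597/2730


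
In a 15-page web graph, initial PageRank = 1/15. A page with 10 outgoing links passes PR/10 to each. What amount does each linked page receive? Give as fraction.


Initial PR = 1/15 = 1/15
Outlinks = 10
Contribution per link = PR / outlinks
= 1/15 / 10
= 1/150

1/150


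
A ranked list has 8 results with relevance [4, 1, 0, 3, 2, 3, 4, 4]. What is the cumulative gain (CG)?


Cumulative Gain = sum of relevance scores
Position 1: rel=4, running sum=4
Position 2: rel=1, running sum=5
Position 3: rel=0, running sum=5
Position 4: rel=3, running sum=8
Position 5: rel=2, running sum=10
Position 6: rel=3, running sum=13
Position 7: rel=4, running sum=17
Position 8: rel=4, running sum=21
CG = 21

21


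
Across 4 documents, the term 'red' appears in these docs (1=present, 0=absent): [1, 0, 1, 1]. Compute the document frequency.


Checking each document for 'red':
Doc 1: present
Doc 2: absent
Doc 3: present
Doc 4: present
df = sum of presences = 1 + 0 + 1 + 1 = 3

3


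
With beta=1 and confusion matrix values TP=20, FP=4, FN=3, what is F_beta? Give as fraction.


P = TP/(TP+FP) = 20/24 = 5/6
R = TP/(TP+FN) = 20/23 = 20/23
beta^2 = 1^2 = 1
(1 + beta^2) = 2
Numerator = (1+beta^2)*P*R = 100/69
Denominator = beta^2*P + R = 5/6 + 20/23 = 235/138
F_beta = 40/47

40/47


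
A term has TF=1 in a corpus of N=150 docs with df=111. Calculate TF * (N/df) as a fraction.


TF * (N/df)
= 1 * (150/111)
= 1 * 50/37
= 50/37

50/37


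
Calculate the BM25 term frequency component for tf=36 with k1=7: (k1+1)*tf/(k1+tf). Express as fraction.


BM25 TF component = (k1+1)*tf / (k1+tf)
k1 = 7, tf = 36
Numerator = (7+1)*36 = 288
Denominator = 7 + 36 = 43
= 288/43 = 288/43

288/43


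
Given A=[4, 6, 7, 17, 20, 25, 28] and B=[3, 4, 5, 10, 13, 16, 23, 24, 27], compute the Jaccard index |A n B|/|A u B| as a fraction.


A intersect B = [4]
|A intersect B| = 1
A union B = [3, 4, 5, 6, 7, 10, 13, 16, 17, 20, 23, 24, 25, 27, 28]
|A union B| = 15
Jaccard = 1/15 = 1/15

1/15


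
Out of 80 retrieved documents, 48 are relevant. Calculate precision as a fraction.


Precision = relevant_retrieved / total_retrieved
= 48 / 80
= 48 / (48 + 32)
= 3/5

3/5


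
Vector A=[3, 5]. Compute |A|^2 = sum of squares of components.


|A|^2 = sum of squared components
A[0]^2 = 3^2 = 9
A[1]^2 = 5^2 = 25
Sum = 9 + 25 = 34

34


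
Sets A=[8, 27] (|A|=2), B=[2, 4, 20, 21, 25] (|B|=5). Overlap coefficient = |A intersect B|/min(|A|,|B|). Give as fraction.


A intersect B = []
|A intersect B| = 0
min(|A|, |B|) = min(2, 5) = 2
Overlap = 0 / 2 = 0

0


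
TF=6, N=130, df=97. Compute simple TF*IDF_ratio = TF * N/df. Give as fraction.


TF * (N/df)
= 6 * (130/97)
= 6 * 130/97
= 780/97

780/97


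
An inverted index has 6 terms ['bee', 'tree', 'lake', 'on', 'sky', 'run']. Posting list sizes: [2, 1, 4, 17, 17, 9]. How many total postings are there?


Summing posting list sizes:
'bee': 2 postings
'tree': 1 postings
'lake': 4 postings
'on': 17 postings
'sky': 17 postings
'run': 9 postings
Total = 2 + 1 + 4 + 17 + 17 + 9 = 50

50


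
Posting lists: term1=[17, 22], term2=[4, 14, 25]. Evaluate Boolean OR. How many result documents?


Boolean OR: find union of posting lists
term1 docs: [17, 22]
term2 docs: [4, 14, 25]
Union: [4, 14, 17, 22, 25]
|union| = 5

5


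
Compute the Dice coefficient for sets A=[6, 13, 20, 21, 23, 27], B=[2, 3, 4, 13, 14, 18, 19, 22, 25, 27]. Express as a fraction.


A intersect B = [13, 27]
|A intersect B| = 2
|A| = 6, |B| = 10
Dice = 2*2 / (6+10)
= 4 / 16 = 1/4

1/4


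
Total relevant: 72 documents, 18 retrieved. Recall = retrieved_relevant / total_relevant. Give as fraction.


Recall = retrieved_relevant / total_relevant
= 18 / 72
= 18 / (18 + 54)
= 1/4

1/4


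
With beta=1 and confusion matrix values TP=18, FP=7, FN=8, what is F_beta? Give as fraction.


P = TP/(TP+FP) = 18/25 = 18/25
R = TP/(TP+FN) = 18/26 = 9/13
beta^2 = 1^2 = 1
(1 + beta^2) = 2
Numerator = (1+beta^2)*P*R = 324/325
Denominator = beta^2*P + R = 18/25 + 9/13 = 459/325
F_beta = 12/17

12/17


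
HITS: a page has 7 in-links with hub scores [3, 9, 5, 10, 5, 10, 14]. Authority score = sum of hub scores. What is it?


Authority = sum of hub scores of in-linkers
In-link 1: hub score = 3
In-link 2: hub score = 9
In-link 3: hub score = 5
In-link 4: hub score = 10
In-link 5: hub score = 5
In-link 6: hub score = 10
In-link 7: hub score = 14
Authority = 3 + 9 + 5 + 10 + 5 + 10 + 14 = 56

56


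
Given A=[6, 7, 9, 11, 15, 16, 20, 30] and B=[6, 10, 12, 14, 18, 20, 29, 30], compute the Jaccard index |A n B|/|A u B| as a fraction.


A intersect B = [6, 20, 30]
|A intersect B| = 3
A union B = [6, 7, 9, 10, 11, 12, 14, 15, 16, 18, 20, 29, 30]
|A union B| = 13
Jaccard = 3/13 = 3/13

3/13


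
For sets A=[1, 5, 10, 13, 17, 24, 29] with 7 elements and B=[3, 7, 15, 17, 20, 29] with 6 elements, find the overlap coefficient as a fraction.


A intersect B = [17, 29]
|A intersect B| = 2
min(|A|, |B|) = min(7, 6) = 6
Overlap = 2 / 6 = 1/3

1/3


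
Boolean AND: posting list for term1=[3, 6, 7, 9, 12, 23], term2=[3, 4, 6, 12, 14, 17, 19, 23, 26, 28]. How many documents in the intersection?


Boolean AND: find intersection of posting lists
term1 docs: [3, 6, 7, 9, 12, 23]
term2 docs: [3, 4, 6, 12, 14, 17, 19, 23, 26, 28]
Intersection: [3, 6, 12, 23]
|intersection| = 4

4


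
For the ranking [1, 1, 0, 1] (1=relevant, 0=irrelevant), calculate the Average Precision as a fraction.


Computing P@k for each relevant position:
Position 1: relevant, P@1 = 1/1 = 1
Position 2: relevant, P@2 = 2/2 = 1
Position 3: not relevant
Position 4: relevant, P@4 = 3/4 = 3/4
Sum of P@k = 1 + 1 + 3/4 = 11/4
AP = 11/4 / 3 = 11/12

11/12


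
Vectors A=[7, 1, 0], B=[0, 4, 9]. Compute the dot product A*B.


Dot product = sum of element-wise products
A[0]*B[0] = 7*0 = 0
A[1]*B[1] = 1*4 = 4
A[2]*B[2] = 0*9 = 0
Sum = 0 + 4 + 0 = 4

4


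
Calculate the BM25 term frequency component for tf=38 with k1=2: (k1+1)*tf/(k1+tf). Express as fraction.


BM25 TF component = (k1+1)*tf / (k1+tf)
k1 = 2, tf = 38
Numerator = (2+1)*38 = 114
Denominator = 2 + 38 = 40
= 114/40 = 57/20

57/20


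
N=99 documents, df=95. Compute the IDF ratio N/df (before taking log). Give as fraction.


IDF ratio = N / df
= 99 / 95
= 99/95

99/95


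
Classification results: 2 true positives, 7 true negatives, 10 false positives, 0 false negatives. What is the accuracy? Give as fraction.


Accuracy = (TP + TN) / (TP + TN + FP + FN)
TP + TN = 2 + 7 = 9
Total = 2 + 7 + 10 + 0 = 19
Accuracy = 9 / 19 = 9/19

9/19


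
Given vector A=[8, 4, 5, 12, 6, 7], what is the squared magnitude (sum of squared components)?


|A|^2 = sum of squared components
A[0]^2 = 8^2 = 64
A[1]^2 = 4^2 = 16
A[2]^2 = 5^2 = 25
A[3]^2 = 12^2 = 144
A[4]^2 = 6^2 = 36
A[5]^2 = 7^2 = 49
Sum = 64 + 16 + 25 + 144 + 36 + 49 = 334

334


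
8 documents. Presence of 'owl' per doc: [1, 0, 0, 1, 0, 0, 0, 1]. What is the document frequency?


Checking each document for 'owl':
Doc 1: present
Doc 2: absent
Doc 3: absent
Doc 4: present
Doc 5: absent
Doc 6: absent
Doc 7: absent
Doc 8: present
df = sum of presences = 1 + 0 + 0 + 1 + 0 + 0 + 0 + 1 = 3

3


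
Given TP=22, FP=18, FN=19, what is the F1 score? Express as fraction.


F1 = 2 * P * R / (P + R)
P = TP/(TP+FP) = 22/40 = 11/20
R = TP/(TP+FN) = 22/41 = 22/41
2 * P * R = 2 * 11/20 * 22/41 = 121/205
P + R = 11/20 + 22/41 = 891/820
F1 = 121/205 / 891/820 = 44/81

44/81


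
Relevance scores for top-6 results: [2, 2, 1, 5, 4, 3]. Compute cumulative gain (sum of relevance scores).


Cumulative Gain = sum of relevance scores
Position 1: rel=2, running sum=2
Position 2: rel=2, running sum=4
Position 3: rel=1, running sum=5
Position 4: rel=5, running sum=10
Position 5: rel=4, running sum=14
Position 6: rel=3, running sum=17
CG = 17

17


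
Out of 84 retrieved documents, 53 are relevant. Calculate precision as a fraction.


Precision = relevant_retrieved / total_retrieved
= 53 / 84
= 53 / (53 + 31)
= 53/84

53/84


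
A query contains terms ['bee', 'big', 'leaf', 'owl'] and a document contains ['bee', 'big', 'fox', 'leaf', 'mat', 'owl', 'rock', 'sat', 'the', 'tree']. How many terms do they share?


Query terms: ['bee', 'big', 'leaf', 'owl']
Document terms: ['bee', 'big', 'fox', 'leaf', 'mat', 'owl', 'rock', 'sat', 'the', 'tree']
Common terms: ['bee', 'big', 'leaf', 'owl']
Overlap count = 4

4


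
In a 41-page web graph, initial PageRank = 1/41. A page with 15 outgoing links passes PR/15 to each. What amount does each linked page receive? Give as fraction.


Initial PR = 1/41 = 1/41
Outlinks = 15
Contribution per link = PR / outlinks
= 1/41 / 15
= 1/615

1/615


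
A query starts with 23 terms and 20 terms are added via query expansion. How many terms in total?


Original terms: 23
Expansion terms: 20
Total = 23 + 20 = 43

43


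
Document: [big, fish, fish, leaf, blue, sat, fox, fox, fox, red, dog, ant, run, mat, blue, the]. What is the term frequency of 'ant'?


Document has 16 words
Scanning for 'ant':
Found at positions: [11]
Count = 1

1


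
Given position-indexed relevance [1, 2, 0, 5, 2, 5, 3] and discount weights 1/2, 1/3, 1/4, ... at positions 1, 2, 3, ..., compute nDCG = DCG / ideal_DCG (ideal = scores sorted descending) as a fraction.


Position discount weights w_i = 1/(i+1) for i=1..7:
Weights = [1/2, 1/3, 1/4, 1/5, 1/6, 1/7, 1/8]
Actual relevance: [1, 2, 0, 5, 2, 5, 3]
DCG = 1/2 + 2/3 + 0/4 + 5/5 + 2/6 + 5/7 + 3/8 = 201/56
Ideal relevance (sorted desc): [5, 5, 3, 2, 2, 1, 0]
Ideal DCG = 5/2 + 5/3 + 3/4 + 2/5 + 2/6 + 1/7 + 0/8 = 811/140
nDCG = DCG / ideal_DCG = 201/56 / 811/140 = 1005/1622

1005/1622


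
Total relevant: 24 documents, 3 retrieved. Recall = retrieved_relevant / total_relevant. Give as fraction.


Recall = retrieved_relevant / total_relevant
= 3 / 24
= 3 / (3 + 21)
= 1/8

1/8


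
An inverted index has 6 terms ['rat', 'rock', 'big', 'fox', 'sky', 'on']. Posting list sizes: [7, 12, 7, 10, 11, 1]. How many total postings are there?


Summing posting list sizes:
'rat': 7 postings
'rock': 12 postings
'big': 7 postings
'fox': 10 postings
'sky': 11 postings
'on': 1 postings
Total = 7 + 12 + 7 + 10 + 11 + 1 = 48

48


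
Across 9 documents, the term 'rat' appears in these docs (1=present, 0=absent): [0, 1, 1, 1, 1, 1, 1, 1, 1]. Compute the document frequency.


Checking each document for 'rat':
Doc 1: absent
Doc 2: present
Doc 3: present
Doc 4: present
Doc 5: present
Doc 6: present
Doc 7: present
Doc 8: present
Doc 9: present
df = sum of presences = 0 + 1 + 1 + 1 + 1 + 1 + 1 + 1 + 1 = 8

8


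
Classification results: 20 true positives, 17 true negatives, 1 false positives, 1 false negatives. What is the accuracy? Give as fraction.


Accuracy = (TP + TN) / (TP + TN + FP + FN)
TP + TN = 20 + 17 = 37
Total = 20 + 17 + 1 + 1 = 39
Accuracy = 37 / 39 = 37/39

37/39


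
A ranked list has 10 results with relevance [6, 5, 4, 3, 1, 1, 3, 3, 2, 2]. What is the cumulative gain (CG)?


Cumulative Gain = sum of relevance scores
Position 1: rel=6, running sum=6
Position 2: rel=5, running sum=11
Position 3: rel=4, running sum=15
Position 4: rel=3, running sum=18
Position 5: rel=1, running sum=19
Position 6: rel=1, running sum=20
Position 7: rel=3, running sum=23
Position 8: rel=3, running sum=26
Position 9: rel=2, running sum=28
Position 10: rel=2, running sum=30
CG = 30

30


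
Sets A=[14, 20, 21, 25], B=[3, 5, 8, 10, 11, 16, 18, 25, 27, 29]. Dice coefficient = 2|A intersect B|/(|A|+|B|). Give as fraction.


A intersect B = [25]
|A intersect B| = 1
|A| = 4, |B| = 10
Dice = 2*1 / (4+10)
= 2 / 14 = 1/7

1/7


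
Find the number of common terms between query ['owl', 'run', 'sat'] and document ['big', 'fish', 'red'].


Query terms: ['owl', 'run', 'sat']
Document terms: ['big', 'fish', 'red']
Common terms: []
Overlap count = 0

0


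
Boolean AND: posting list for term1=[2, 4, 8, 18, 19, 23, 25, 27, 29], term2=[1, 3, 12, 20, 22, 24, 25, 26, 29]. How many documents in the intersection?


Boolean AND: find intersection of posting lists
term1 docs: [2, 4, 8, 18, 19, 23, 25, 27, 29]
term2 docs: [1, 3, 12, 20, 22, 24, 25, 26, 29]
Intersection: [25, 29]
|intersection| = 2

2


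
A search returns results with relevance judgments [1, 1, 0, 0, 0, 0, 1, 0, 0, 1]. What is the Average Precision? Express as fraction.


Computing P@k for each relevant position:
Position 1: relevant, P@1 = 1/1 = 1
Position 2: relevant, P@2 = 2/2 = 1
Position 3: not relevant
Position 4: not relevant
Position 5: not relevant
Position 6: not relevant
Position 7: relevant, P@7 = 3/7 = 3/7
Position 8: not relevant
Position 9: not relevant
Position 10: relevant, P@10 = 4/10 = 2/5
Sum of P@k = 1 + 1 + 3/7 + 2/5 = 99/35
AP = 99/35 / 4 = 99/140

99/140


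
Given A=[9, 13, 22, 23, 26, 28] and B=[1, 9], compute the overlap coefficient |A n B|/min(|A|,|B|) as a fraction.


A intersect B = [9]
|A intersect B| = 1
min(|A|, |B|) = min(6, 2) = 2
Overlap = 1 / 2 = 1/2

1/2


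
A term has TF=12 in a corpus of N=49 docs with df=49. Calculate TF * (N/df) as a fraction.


TF * (N/df)
= 12 * (49/49)
= 12 * 1
= 12

12


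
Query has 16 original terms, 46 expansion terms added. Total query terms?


Original terms: 16
Expansion terms: 46
Total = 16 + 46 = 62

62


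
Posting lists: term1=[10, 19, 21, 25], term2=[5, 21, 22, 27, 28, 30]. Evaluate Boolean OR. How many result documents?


Boolean OR: find union of posting lists
term1 docs: [10, 19, 21, 25]
term2 docs: [5, 21, 22, 27, 28, 30]
Union: [5, 10, 19, 21, 22, 25, 27, 28, 30]
|union| = 9

9


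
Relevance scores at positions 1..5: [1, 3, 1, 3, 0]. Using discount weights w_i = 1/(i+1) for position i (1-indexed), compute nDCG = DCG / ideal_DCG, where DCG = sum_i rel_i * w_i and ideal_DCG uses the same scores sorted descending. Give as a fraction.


Position discount weights w_i = 1/(i+1) for i=1..5:
Weights = [1/2, 1/3, 1/4, 1/5, 1/6]
Actual relevance: [1, 3, 1, 3, 0]
DCG = 1/2 + 3/3 + 1/4 + 3/5 + 0/6 = 47/20
Ideal relevance (sorted desc): [3, 3, 1, 1, 0]
Ideal DCG = 3/2 + 3/3 + 1/4 + 1/5 + 0/6 = 59/20
nDCG = DCG / ideal_DCG = 47/20 / 59/20 = 47/59

47/59


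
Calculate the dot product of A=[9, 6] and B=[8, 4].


Dot product = sum of element-wise products
A[0]*B[0] = 9*8 = 72
A[1]*B[1] = 6*4 = 24
Sum = 72 + 24 = 96

96


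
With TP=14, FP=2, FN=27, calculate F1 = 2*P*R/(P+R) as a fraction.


F1 = 2 * P * R / (P + R)
P = TP/(TP+FP) = 14/16 = 7/8
R = TP/(TP+FN) = 14/41 = 14/41
2 * P * R = 2 * 7/8 * 14/41 = 49/82
P + R = 7/8 + 14/41 = 399/328
F1 = 49/82 / 399/328 = 28/57

28/57


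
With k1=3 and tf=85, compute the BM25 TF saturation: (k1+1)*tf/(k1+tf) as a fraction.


BM25 TF component = (k1+1)*tf / (k1+tf)
k1 = 3, tf = 85
Numerator = (3+1)*85 = 340
Denominator = 3 + 85 = 88
= 340/88 = 85/22

85/22


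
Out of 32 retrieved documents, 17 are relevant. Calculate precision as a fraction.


Precision = relevant_retrieved / total_retrieved
= 17 / 32
= 17 / (17 + 15)
= 17/32

17/32


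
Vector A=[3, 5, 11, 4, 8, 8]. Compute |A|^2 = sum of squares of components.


|A|^2 = sum of squared components
A[0]^2 = 3^2 = 9
A[1]^2 = 5^2 = 25
A[2]^2 = 11^2 = 121
A[3]^2 = 4^2 = 16
A[4]^2 = 8^2 = 64
A[5]^2 = 8^2 = 64
Sum = 9 + 25 + 121 + 16 + 64 + 64 = 299

299


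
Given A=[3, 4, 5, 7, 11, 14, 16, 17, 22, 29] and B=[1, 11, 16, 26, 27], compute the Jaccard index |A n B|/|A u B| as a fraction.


A intersect B = [11, 16]
|A intersect B| = 2
A union B = [1, 3, 4, 5, 7, 11, 14, 16, 17, 22, 26, 27, 29]
|A union B| = 13
Jaccard = 2/13 = 2/13

2/13


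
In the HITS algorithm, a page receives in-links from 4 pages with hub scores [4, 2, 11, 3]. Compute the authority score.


Authority = sum of hub scores of in-linkers
In-link 1: hub score = 4
In-link 2: hub score = 2
In-link 3: hub score = 11
In-link 4: hub score = 3
Authority = 4 + 2 + 11 + 3 = 20

20


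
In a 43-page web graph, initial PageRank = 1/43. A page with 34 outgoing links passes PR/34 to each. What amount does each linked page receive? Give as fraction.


Initial PR = 1/43 = 1/43
Outlinks = 34
Contribution per link = PR / outlinks
= 1/43 / 34
= 1/1462

1/1462


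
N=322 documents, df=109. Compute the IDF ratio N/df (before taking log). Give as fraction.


IDF ratio = N / df
= 322 / 109
= 322/109

322/109


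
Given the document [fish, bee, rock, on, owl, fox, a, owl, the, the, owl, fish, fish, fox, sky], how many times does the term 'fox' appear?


Document has 15 words
Scanning for 'fox':
Found at positions: [5, 13]
Count = 2

2


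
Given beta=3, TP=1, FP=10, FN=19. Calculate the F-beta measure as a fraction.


P = TP/(TP+FP) = 1/11 = 1/11
R = TP/(TP+FN) = 1/20 = 1/20
beta^2 = 3^2 = 9
(1 + beta^2) = 10
Numerator = (1+beta^2)*P*R = 1/22
Denominator = beta^2*P + R = 9/11 + 1/20 = 191/220
F_beta = 10/191

10/191


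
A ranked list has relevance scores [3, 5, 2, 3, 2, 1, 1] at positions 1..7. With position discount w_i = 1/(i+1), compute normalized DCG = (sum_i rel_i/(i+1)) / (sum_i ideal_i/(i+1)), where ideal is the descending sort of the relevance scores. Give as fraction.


Position discount weights w_i = 1/(i+1) for i=1..7:
Weights = [1/2, 1/3, 1/4, 1/5, 1/6, 1/7, 1/8]
Actual relevance: [3, 5, 2, 3, 2, 1, 1]
DCG = 3/2 + 5/3 + 2/4 + 3/5 + 2/6 + 1/7 + 1/8 = 1363/280
Ideal relevance (sorted desc): [5, 3, 3, 2, 2, 1, 1]
Ideal DCG = 5/2 + 3/3 + 3/4 + 2/5 + 2/6 + 1/7 + 1/8 = 4411/840
nDCG = DCG / ideal_DCG = 1363/280 / 4411/840 = 4089/4411

4089/4411


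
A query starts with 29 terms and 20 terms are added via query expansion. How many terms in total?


Original terms: 29
Expansion terms: 20
Total = 29 + 20 = 49

49


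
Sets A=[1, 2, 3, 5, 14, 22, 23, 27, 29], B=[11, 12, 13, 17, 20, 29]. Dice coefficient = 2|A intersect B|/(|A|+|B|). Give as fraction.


A intersect B = [29]
|A intersect B| = 1
|A| = 9, |B| = 6
Dice = 2*1 / (9+6)
= 2 / 15 = 2/15

2/15


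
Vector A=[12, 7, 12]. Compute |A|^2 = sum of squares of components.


|A|^2 = sum of squared components
A[0]^2 = 12^2 = 144
A[1]^2 = 7^2 = 49
A[2]^2 = 12^2 = 144
Sum = 144 + 49 + 144 = 337

337


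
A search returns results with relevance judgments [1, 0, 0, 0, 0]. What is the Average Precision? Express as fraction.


Computing P@k for each relevant position:
Position 1: relevant, P@1 = 1/1 = 1
Position 2: not relevant
Position 3: not relevant
Position 4: not relevant
Position 5: not relevant
Sum of P@k = 1 = 1
AP = 1 / 1 = 1

1


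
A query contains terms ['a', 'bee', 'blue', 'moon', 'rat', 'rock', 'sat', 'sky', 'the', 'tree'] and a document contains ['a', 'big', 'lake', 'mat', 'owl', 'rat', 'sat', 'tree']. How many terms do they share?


Query terms: ['a', 'bee', 'blue', 'moon', 'rat', 'rock', 'sat', 'sky', 'the', 'tree']
Document terms: ['a', 'big', 'lake', 'mat', 'owl', 'rat', 'sat', 'tree']
Common terms: ['a', 'rat', 'sat', 'tree']
Overlap count = 4

4


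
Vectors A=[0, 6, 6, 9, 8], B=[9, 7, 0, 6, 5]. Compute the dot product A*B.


Dot product = sum of element-wise products
A[0]*B[0] = 0*9 = 0
A[1]*B[1] = 6*7 = 42
A[2]*B[2] = 6*0 = 0
A[3]*B[3] = 9*6 = 54
A[4]*B[4] = 8*5 = 40
Sum = 0 + 42 + 0 + 54 + 40 = 136

136


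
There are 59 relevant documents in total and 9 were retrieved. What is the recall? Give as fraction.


Recall = retrieved_relevant / total_relevant
= 9 / 59
= 9 / (9 + 50)
= 9/59

9/59


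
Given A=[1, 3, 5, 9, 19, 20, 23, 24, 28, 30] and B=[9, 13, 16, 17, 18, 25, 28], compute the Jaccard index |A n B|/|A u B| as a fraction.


A intersect B = [9, 28]
|A intersect B| = 2
A union B = [1, 3, 5, 9, 13, 16, 17, 18, 19, 20, 23, 24, 25, 28, 30]
|A union B| = 15
Jaccard = 2/15 = 2/15

2/15


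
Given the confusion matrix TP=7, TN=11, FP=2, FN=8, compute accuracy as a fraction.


Accuracy = (TP + TN) / (TP + TN + FP + FN)
TP + TN = 7 + 11 = 18
Total = 7 + 11 + 2 + 8 = 28
Accuracy = 18 / 28 = 9/14

9/14


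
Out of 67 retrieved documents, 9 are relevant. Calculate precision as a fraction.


Precision = relevant_retrieved / total_retrieved
= 9 / 67
= 9 / (9 + 58)
= 9/67

9/67


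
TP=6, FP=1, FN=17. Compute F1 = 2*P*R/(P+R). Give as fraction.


F1 = 2 * P * R / (P + R)
P = TP/(TP+FP) = 6/7 = 6/7
R = TP/(TP+FN) = 6/23 = 6/23
2 * P * R = 2 * 6/7 * 6/23 = 72/161
P + R = 6/7 + 6/23 = 180/161
F1 = 72/161 / 180/161 = 2/5

2/5


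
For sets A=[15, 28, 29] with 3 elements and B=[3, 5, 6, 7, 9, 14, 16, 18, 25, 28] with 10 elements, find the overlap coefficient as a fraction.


A intersect B = [28]
|A intersect B| = 1
min(|A|, |B|) = min(3, 10) = 3
Overlap = 1 / 3 = 1/3

1/3


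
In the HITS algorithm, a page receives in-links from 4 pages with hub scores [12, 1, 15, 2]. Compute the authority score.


Authority = sum of hub scores of in-linkers
In-link 1: hub score = 12
In-link 2: hub score = 1
In-link 3: hub score = 15
In-link 4: hub score = 2
Authority = 12 + 1 + 15 + 2 = 30

30


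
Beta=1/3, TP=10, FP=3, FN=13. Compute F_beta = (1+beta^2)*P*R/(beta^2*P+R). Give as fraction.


P = TP/(TP+FP) = 10/13 = 10/13
R = TP/(TP+FN) = 10/23 = 10/23
beta^2 = 1/3^2 = 1/9
(1 + beta^2) = 10/9
Numerator = (1+beta^2)*P*R = 1000/2691
Denominator = beta^2*P + R = 10/117 + 10/23 = 1400/2691
F_beta = 5/7

5/7


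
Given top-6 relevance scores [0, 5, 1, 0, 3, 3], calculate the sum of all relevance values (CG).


Cumulative Gain = sum of relevance scores
Position 1: rel=0, running sum=0
Position 2: rel=5, running sum=5
Position 3: rel=1, running sum=6
Position 4: rel=0, running sum=6
Position 5: rel=3, running sum=9
Position 6: rel=3, running sum=12
CG = 12

12


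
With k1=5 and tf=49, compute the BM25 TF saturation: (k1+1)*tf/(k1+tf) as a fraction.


BM25 TF component = (k1+1)*tf / (k1+tf)
k1 = 5, tf = 49
Numerator = (5+1)*49 = 294
Denominator = 5 + 49 = 54
= 294/54 = 49/9

49/9


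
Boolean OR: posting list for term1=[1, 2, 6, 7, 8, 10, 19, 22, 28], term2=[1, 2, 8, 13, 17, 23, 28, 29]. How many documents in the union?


Boolean OR: find union of posting lists
term1 docs: [1, 2, 6, 7, 8, 10, 19, 22, 28]
term2 docs: [1, 2, 8, 13, 17, 23, 28, 29]
Union: [1, 2, 6, 7, 8, 10, 13, 17, 19, 22, 23, 28, 29]
|union| = 13

13


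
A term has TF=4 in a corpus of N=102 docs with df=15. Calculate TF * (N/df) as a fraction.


TF * (N/df)
= 4 * (102/15)
= 4 * 34/5
= 136/5

136/5


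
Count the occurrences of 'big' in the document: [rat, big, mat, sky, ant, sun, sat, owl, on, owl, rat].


Document has 11 words
Scanning for 'big':
Found at positions: [1]
Count = 1

1


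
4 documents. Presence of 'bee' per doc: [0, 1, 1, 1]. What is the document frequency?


Checking each document for 'bee':
Doc 1: absent
Doc 2: present
Doc 3: present
Doc 4: present
df = sum of presences = 0 + 1 + 1 + 1 = 3

3


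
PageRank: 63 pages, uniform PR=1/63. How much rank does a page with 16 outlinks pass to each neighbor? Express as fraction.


Initial PR = 1/63 = 1/63
Outlinks = 16
Contribution per link = PR / outlinks
= 1/63 / 16
= 1/1008

1/1008


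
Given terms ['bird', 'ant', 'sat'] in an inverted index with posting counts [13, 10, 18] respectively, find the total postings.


Summing posting list sizes:
'bird': 13 postings
'ant': 10 postings
'sat': 18 postings
Total = 13 + 10 + 18 = 41

41


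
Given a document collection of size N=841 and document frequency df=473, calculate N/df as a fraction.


IDF ratio = N / df
= 841 / 473
= 841/473

841/473


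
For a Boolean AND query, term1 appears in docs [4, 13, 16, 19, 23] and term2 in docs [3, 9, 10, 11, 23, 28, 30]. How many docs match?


Boolean AND: find intersection of posting lists
term1 docs: [4, 13, 16, 19, 23]
term2 docs: [3, 9, 10, 11, 23, 28, 30]
Intersection: [23]
|intersection| = 1

1


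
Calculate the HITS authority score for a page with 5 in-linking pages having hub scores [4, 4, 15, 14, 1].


Authority = sum of hub scores of in-linkers
In-link 1: hub score = 4
In-link 2: hub score = 4
In-link 3: hub score = 15
In-link 4: hub score = 14
In-link 5: hub score = 1
Authority = 4 + 4 + 15 + 14 + 1 = 38

38


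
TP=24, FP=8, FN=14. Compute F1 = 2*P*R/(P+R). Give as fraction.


F1 = 2 * P * R / (P + R)
P = TP/(TP+FP) = 24/32 = 3/4
R = TP/(TP+FN) = 24/38 = 12/19
2 * P * R = 2 * 3/4 * 12/19 = 18/19
P + R = 3/4 + 12/19 = 105/76
F1 = 18/19 / 105/76 = 24/35

24/35


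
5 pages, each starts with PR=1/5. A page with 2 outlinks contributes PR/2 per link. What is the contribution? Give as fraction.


Initial PR = 1/5 = 1/5
Outlinks = 2
Contribution per link = PR / outlinks
= 1/5 / 2
= 1/10

1/10


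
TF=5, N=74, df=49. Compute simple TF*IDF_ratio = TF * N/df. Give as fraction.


TF * (N/df)
= 5 * (74/49)
= 5 * 74/49
= 370/49

370/49


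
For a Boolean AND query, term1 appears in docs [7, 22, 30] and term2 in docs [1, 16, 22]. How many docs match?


Boolean AND: find intersection of posting lists
term1 docs: [7, 22, 30]
term2 docs: [1, 16, 22]
Intersection: [22]
|intersection| = 1

1


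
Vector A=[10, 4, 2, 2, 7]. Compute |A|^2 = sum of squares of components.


|A|^2 = sum of squared components
A[0]^2 = 10^2 = 100
A[1]^2 = 4^2 = 16
A[2]^2 = 2^2 = 4
A[3]^2 = 2^2 = 4
A[4]^2 = 7^2 = 49
Sum = 100 + 16 + 4 + 4 + 49 = 173

173


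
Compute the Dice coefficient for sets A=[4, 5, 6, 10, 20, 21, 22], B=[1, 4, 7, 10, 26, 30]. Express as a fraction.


A intersect B = [4, 10]
|A intersect B| = 2
|A| = 7, |B| = 6
Dice = 2*2 / (7+6)
= 4 / 13 = 4/13

4/13


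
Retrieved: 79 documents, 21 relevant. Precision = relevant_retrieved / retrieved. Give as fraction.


Precision = relevant_retrieved / total_retrieved
= 21 / 79
= 21 / (21 + 58)
= 21/79

21/79


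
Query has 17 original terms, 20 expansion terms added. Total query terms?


Original terms: 17
Expansion terms: 20
Total = 17 + 20 = 37

37


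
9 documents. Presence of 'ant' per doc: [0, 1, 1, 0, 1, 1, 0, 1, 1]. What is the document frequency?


Checking each document for 'ant':
Doc 1: absent
Doc 2: present
Doc 3: present
Doc 4: absent
Doc 5: present
Doc 6: present
Doc 7: absent
Doc 8: present
Doc 9: present
df = sum of presences = 0 + 1 + 1 + 0 + 1 + 1 + 0 + 1 + 1 = 6

6


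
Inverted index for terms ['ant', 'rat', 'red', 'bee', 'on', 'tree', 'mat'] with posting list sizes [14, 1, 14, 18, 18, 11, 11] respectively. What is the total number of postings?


Summing posting list sizes:
'ant': 14 postings
'rat': 1 postings
'red': 14 postings
'bee': 18 postings
'on': 18 postings
'tree': 11 postings
'mat': 11 postings
Total = 14 + 1 + 14 + 18 + 18 + 11 + 11 = 87

87


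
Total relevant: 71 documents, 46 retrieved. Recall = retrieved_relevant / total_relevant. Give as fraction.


Recall = retrieved_relevant / total_relevant
= 46 / 71
= 46 / (46 + 25)
= 46/71

46/71


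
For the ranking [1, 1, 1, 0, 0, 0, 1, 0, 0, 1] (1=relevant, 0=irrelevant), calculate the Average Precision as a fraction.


Computing P@k for each relevant position:
Position 1: relevant, P@1 = 1/1 = 1
Position 2: relevant, P@2 = 2/2 = 1
Position 3: relevant, P@3 = 3/3 = 1
Position 4: not relevant
Position 5: not relevant
Position 6: not relevant
Position 7: relevant, P@7 = 4/7 = 4/7
Position 8: not relevant
Position 9: not relevant
Position 10: relevant, P@10 = 5/10 = 1/2
Sum of P@k = 1 + 1 + 1 + 4/7 + 1/2 = 57/14
AP = 57/14 / 5 = 57/70

57/70


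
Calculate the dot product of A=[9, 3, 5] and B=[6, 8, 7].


Dot product = sum of element-wise products
A[0]*B[0] = 9*6 = 54
A[1]*B[1] = 3*8 = 24
A[2]*B[2] = 5*7 = 35
Sum = 54 + 24 + 35 = 113

113


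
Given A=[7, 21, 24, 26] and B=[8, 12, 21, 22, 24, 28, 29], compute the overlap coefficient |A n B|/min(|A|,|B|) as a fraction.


A intersect B = [21, 24]
|A intersect B| = 2
min(|A|, |B|) = min(4, 7) = 4
Overlap = 2 / 4 = 1/2

1/2


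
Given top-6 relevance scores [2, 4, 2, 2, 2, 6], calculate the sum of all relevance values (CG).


Cumulative Gain = sum of relevance scores
Position 1: rel=2, running sum=2
Position 2: rel=4, running sum=6
Position 3: rel=2, running sum=8
Position 4: rel=2, running sum=10
Position 5: rel=2, running sum=12
Position 6: rel=6, running sum=18
CG = 18

18


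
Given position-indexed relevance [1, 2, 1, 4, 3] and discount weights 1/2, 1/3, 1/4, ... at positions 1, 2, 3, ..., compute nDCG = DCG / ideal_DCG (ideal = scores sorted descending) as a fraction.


Position discount weights w_i = 1/(i+1) for i=1..5:
Weights = [1/2, 1/3, 1/4, 1/5, 1/6]
Actual relevance: [1, 2, 1, 4, 3]
DCG = 1/2 + 2/3 + 1/4 + 4/5 + 3/6 = 163/60
Ideal relevance (sorted desc): [4, 3, 2, 1, 1]
Ideal DCG = 4/2 + 3/3 + 2/4 + 1/5 + 1/6 = 58/15
nDCG = DCG / ideal_DCG = 163/60 / 58/15 = 163/232

163/232


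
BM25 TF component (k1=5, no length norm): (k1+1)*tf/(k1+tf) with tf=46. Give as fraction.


BM25 TF component = (k1+1)*tf / (k1+tf)
k1 = 5, tf = 46
Numerator = (5+1)*46 = 276
Denominator = 5 + 46 = 51
= 276/51 = 92/17

92/17


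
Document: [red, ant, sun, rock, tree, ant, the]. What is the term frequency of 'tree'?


Document has 7 words
Scanning for 'tree':
Found at positions: [4]
Count = 1

1


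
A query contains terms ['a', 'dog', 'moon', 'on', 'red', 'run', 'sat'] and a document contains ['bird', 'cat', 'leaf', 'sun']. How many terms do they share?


Query terms: ['a', 'dog', 'moon', 'on', 'red', 'run', 'sat']
Document terms: ['bird', 'cat', 'leaf', 'sun']
Common terms: []
Overlap count = 0

0


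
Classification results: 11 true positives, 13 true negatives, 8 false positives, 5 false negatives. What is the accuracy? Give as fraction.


Accuracy = (TP + TN) / (TP + TN + FP + FN)
TP + TN = 11 + 13 = 24
Total = 11 + 13 + 8 + 5 = 37
Accuracy = 24 / 37 = 24/37

24/37


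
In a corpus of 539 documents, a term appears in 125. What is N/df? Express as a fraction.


IDF ratio = N / df
= 539 / 125
= 539/125

539/125


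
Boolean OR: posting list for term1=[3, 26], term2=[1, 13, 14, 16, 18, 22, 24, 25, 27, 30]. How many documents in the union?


Boolean OR: find union of posting lists
term1 docs: [3, 26]
term2 docs: [1, 13, 14, 16, 18, 22, 24, 25, 27, 30]
Union: [1, 3, 13, 14, 16, 18, 22, 24, 25, 26, 27, 30]
|union| = 12

12


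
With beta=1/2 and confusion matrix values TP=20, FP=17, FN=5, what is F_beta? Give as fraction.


P = TP/(TP+FP) = 20/37 = 20/37
R = TP/(TP+FN) = 20/25 = 4/5
beta^2 = 1/2^2 = 1/4
(1 + beta^2) = 5/4
Numerator = (1+beta^2)*P*R = 20/37
Denominator = beta^2*P + R = 5/37 + 4/5 = 173/185
F_beta = 100/173

100/173


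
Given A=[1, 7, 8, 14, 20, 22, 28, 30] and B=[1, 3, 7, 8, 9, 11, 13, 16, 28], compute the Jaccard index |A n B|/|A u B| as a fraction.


A intersect B = [1, 7, 8, 28]
|A intersect B| = 4
A union B = [1, 3, 7, 8, 9, 11, 13, 14, 16, 20, 22, 28, 30]
|A union B| = 13
Jaccard = 4/13 = 4/13

4/13


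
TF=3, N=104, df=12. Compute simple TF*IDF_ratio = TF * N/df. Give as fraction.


TF * (N/df)
= 3 * (104/12)
= 3 * 26/3
= 26

26


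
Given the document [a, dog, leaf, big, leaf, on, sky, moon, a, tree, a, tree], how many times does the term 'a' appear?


Document has 12 words
Scanning for 'a':
Found at positions: [0, 8, 10]
Count = 3

3


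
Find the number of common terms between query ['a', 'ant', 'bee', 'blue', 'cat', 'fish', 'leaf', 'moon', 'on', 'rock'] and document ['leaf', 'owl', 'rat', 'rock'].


Query terms: ['a', 'ant', 'bee', 'blue', 'cat', 'fish', 'leaf', 'moon', 'on', 'rock']
Document terms: ['leaf', 'owl', 'rat', 'rock']
Common terms: ['leaf', 'rock']
Overlap count = 2

2


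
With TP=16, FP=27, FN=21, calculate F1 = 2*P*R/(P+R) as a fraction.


F1 = 2 * P * R / (P + R)
P = TP/(TP+FP) = 16/43 = 16/43
R = TP/(TP+FN) = 16/37 = 16/37
2 * P * R = 2 * 16/43 * 16/37 = 512/1591
P + R = 16/43 + 16/37 = 1280/1591
F1 = 512/1591 / 1280/1591 = 2/5

2/5


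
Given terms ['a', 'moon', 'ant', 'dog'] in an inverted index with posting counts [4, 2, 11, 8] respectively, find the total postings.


Summing posting list sizes:
'a': 4 postings
'moon': 2 postings
'ant': 11 postings
'dog': 8 postings
Total = 4 + 2 + 11 + 8 = 25

25
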